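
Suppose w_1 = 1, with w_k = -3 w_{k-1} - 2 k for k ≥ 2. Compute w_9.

12297

w_2 = -3(1) - 4 = -7
w_3 = -3(-7) - 6 = 15
w_4 = -3(15) - 8 = -53
w_5 = -3(-53) - 10 = 149
w_6 = -3(149) - 12 = -459
w_7 = -3(-459) - 14 = 1363
w_8 = -3(1363) - 16 = -4105
w_9 = -3(-4105) - 18 = 12297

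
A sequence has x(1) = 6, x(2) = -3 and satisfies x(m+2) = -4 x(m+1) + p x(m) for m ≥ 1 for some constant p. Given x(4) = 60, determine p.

-4

x(3) = 12 + 6p
x(4) = -48 - 27p
So -48 - 27p = 60, giving p = -4.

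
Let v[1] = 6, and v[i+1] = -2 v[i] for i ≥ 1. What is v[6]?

v[2] = -2·6 = -12
v[3] = -2·(-12) = 24
v[4] = -2·24 = -48
v[5] = -2·(-48) = 96
v[6] = -2·96 = -192

-192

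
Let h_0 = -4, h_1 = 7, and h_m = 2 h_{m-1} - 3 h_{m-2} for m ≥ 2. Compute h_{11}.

h_2 = 2·7 - 3·(-4) = 26
h_3 = 2·26 - 3·7 = 31
h_4 = 2·31 - 3·26 = -16
h_5 = 2·(-16) - 3·31 = -125
h_6 = 2·(-125) - 3·(-16) = -202
h_7 = 2·(-202) - 3·(-125) = -29
h_8 = 2·(-29) - 3·(-202) = 548
h_9 = 2·548 - 3·(-29) = 1183
h_{10} = 2·1183 - 3·548 = 722
h_{11} = 2·722 - 3·1183 = -2105

-2105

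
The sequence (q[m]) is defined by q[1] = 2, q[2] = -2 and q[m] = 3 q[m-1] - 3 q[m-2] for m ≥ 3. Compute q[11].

1458

q[3] = 3·(-2) - 3·2 = -12
q[4] = 3·(-12) - 3·(-2) = -30
q[5] = 3·(-30) - 3·(-12) = -54
q[6] = 3·(-54) - 3·(-30) = -72
q[7] = 3·(-72) - 3·(-54) = -54
q[8] = 3·(-54) - 3·(-72) = 54
q[9] = 3·54 - 3·(-54) = 324
q[10] = 3·324 - 3·54 = 810
q[11] = 3·810 - 3·324 = 1458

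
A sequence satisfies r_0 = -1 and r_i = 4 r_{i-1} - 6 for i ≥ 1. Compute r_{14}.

-805306366

The fixed point is -6/(1 - 4) = 2, so r_i - 2 = 4(r_{i-1} - 2).
Hence r_i = -3·4^i + 2.
r_{14} = -3·4^{14} + 2 = -3·268435456 + 2 = -805306366.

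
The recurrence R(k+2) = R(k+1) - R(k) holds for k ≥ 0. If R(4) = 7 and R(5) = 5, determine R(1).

-7

Rearranging, R(k-2) = -(R(k) - R(k-1)).
R(3) = -(5 - 7) = 2
R(2) = -(7 - 2) = -5
R(1) = -(2 - (-5)) = -7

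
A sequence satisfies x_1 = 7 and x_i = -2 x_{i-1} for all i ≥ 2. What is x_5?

x_2 = -2*7 = -14
x_3 = -2*(-14) = 28
x_4 = -2*28 = -56
x_5 = -2*(-56) = 112

112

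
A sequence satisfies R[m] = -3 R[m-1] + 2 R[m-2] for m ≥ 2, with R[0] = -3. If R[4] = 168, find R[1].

-6

Let R[1] = v.
R[2] = -6 - 3v
R[3] = 18 + 11v
R[4] = -66 - 39v
So -66 - 39v = 168, giving v = -6.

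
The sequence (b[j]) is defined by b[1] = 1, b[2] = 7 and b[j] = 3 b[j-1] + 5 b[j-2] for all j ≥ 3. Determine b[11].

b[3] = 3·7 + 5·1 = 26
b[4] = 3·26 + 5·7 = 113
b[5] = 3·113 + 5·26 = 469
b[6] = 3·469 + 5·113 = 1972
b[7] = 3·1972 + 5·469 = 8261
b[8] = 3·8261 + 5·1972 = 34643
b[9] = 3·34643 + 5·8261 = 145234
b[10] = 3·145234 + 5·34643 = 608917
b[11] = 3·608917 + 5·145234 = 2552921

2552921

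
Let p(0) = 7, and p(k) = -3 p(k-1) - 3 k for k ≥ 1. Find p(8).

49611

p(1) = -3*7 - 3 = -24
p(2) = -3*(-24) - 6 = 66
p(3) = -3*66 - 9 = -207
p(4) = -3*(-207) - 12 = 609
p(5) = -3*609 - 15 = -1842
p(6) = -3*(-1842) - 18 = 5508
p(7) = -3*5508 - 21 = -16545
p(8) = -3*(-16545) - 24 = 49611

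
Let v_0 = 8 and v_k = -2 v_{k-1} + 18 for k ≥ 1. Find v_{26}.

The fixed point is 18/(1 + 2) = 6, so v_k - 6 = -2(v_{k-1} - 6).
Hence v_k = 2·(-2)^k + 6.
v_{26} = 2·(-2)^{26} + 6 = 2·67108864 + 6 = 134217734.

134217734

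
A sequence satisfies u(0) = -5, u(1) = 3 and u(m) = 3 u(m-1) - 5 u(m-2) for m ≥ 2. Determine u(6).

u(2) = 3·3 - 5·(-5) = 34
u(3) = 3·34 - 5·3 = 87
u(4) = 3·87 - 5·34 = 91
u(5) = 3·91 - 5·87 = -162
u(6) = 3·(-162) - 5·91 = -941

-941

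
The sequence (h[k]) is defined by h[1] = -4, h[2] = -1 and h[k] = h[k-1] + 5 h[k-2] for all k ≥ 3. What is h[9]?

h[3] = (-1) + 5(-4) = -21
h[4] = (-21) + 5(-1) = -26
h[5] = (-26) + 5(-21) = -131
h[6] = (-131) + 5(-26) = -261
h[7] = (-261) + 5(-131) = -916
h[8] = (-916) + 5(-261) = -2221
h[9] = (-2221) + 5(-916) = -6801

-6801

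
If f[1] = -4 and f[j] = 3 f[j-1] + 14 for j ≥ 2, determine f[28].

The fixed point is 14/(1 - 3) = -7, so f[j] + 7 = 3(f[j-1] + 7).
Hence f[j] = 3·3^{j-1} - 7.
f[28] = 3·3^{27} - 7 = 3·7625597484987 - 7 = 22876792454954.

22876792454954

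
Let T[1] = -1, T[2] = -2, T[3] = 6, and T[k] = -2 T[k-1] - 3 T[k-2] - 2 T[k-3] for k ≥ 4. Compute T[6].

12

T[4] = -2·6 - 3·(-2) - 2·(-1) = -4
T[5] = -2·(-4) - 3·6 - 2·(-2) = -6
T[6] = -2·(-6) - 3·(-4) - 2·6 = 12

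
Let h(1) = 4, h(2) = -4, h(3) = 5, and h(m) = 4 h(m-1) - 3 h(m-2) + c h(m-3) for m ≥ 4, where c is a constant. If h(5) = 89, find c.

h(4) = 32 + 4c
h(5) = 113 + 12c
So 113 + 12c = 89, giving c = -2.

-2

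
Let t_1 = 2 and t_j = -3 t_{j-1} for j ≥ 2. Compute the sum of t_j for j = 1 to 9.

9842

t_2 = -3*2 = -6
t_3 = -3*(-6) = 18
t_4 = -3*18 = -54
t_5 = -3*(-54) = 162
t_6 = -3*162 = -486
t_7 = -3*(-486) = 1458
t_8 = -3*1458 = -4374
t_9 = -3*(-4374) = 13122
Sum = 2 + (-6) + 18 + (-54) + 162 + (-486) + 1458 + (-4374) + 13122 = 9842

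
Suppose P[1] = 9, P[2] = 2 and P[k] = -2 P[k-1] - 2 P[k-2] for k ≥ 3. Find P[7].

P[3] = -2(2) - 2(9) = -22
P[4] = -2(-22) - 2(2) = 40
P[5] = -2(40) - 2(-22) = -36
P[6] = -2(-36) - 2(40) = -8
P[7] = -2(-8) - 2(-36) = 88

88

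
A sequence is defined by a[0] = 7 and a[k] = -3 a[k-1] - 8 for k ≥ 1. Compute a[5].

-2189

a[1] = -3*7 - 8 = -29
a[2] = -3*(-29) - 8 = 79
a[3] = -3*79 - 8 = -245
a[4] = -3*(-245) - 8 = 727
a[5] = -3*727 - 8 = -2189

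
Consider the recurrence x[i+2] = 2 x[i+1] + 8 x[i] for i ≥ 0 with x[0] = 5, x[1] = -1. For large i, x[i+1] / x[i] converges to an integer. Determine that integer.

The characteristic equation is r^2 - 2r - 8 = 0, which factors as (r - 4)(r + 2) = 0.
So the roots are 4 and -2. Since |4| > |-2| and the coefficient of 4^i is non-zero, the ratio tends to 4.

4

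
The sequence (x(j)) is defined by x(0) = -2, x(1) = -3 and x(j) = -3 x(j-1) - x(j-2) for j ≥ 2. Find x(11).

-66663

x(2) = -3*(-3) - (-2) = 11
x(3) = -3*11 - (-3) = -30
x(4) = -3*(-30) - 11 = 79
x(5) = -3*79 - (-30) = -207
x(6) = -3*(-207) - 79 = 542
x(7) = -3*542 - (-207) = -1419
x(8) = -3*(-1419) - 542 = 3715
x(9) = -3*3715 - (-1419) = -9726
x(10) = -3*(-9726) - 3715 = 25463
x(11) = -3*25463 - (-9726) = -66663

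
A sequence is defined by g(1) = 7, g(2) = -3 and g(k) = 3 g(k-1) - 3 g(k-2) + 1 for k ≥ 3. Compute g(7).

g(3) = 3(-3) - 3(7) + 1 = -29
g(4) = 3(-29) - 3(-3) + 1 = -77
g(5) = 3(-77) - 3(-29) + 1 = -143
g(6) = 3(-143) - 3(-77) + 1 = -197
g(7) = 3(-197) - 3(-143) + 1 = -161

-161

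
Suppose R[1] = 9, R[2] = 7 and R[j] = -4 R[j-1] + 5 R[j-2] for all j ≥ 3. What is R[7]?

R[3] = -4*7 + 5*9 = 17
R[4] = -4*17 + 5*7 = -33
R[5] = -4*(-33) + 5*17 = 217
R[6] = -4*217 + 5*(-33) = -1033
R[7] = -4*(-1033) + 5*217 = 5217

5217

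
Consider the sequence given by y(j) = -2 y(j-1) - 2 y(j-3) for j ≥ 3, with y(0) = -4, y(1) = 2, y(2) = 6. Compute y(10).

y(3) = -2*6 - 2*(-4) = -4
y(4) = -2*(-4) - 2*2 = 4
y(5) = -2*4 - 2*6 = -20
y(6) = -2*(-20) - 2*(-4) = 48
y(7) = -2*48 - 2*4 = -104
y(8) = -2*(-104) - 2*(-20) = 248
y(9) = -2*248 - 2*48 = -592
y(10) = -2*(-592) - 2*(-104) = 1392

1392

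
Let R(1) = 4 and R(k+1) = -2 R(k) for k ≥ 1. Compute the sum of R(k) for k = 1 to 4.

R(2) = -2(4) = -8
R(3) = -2(-8) = 16
R(4) = -2(16) = -32
Sum = 4 + (-8) + 16 + (-32) = -20

-20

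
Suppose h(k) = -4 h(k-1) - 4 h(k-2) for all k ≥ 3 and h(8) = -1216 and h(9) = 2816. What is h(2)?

-1

Rearranging, h(k-2) = (h(k) + 4 h(k-1)) / -4.
h(7) = (2816 + 4*(-1216)) / -4 = -2048/-4 = 512
h(6) = (-1216 + 4*512) / -4 = 832/-4 = -208
h(5) = (512 + 4*(-208)) / -4 = -320/-4 = 80
h(4) = (-208 + 4*80) / -4 = 112/-4 = -28
h(3) = (80 + 4*(-28)) / -4 = -32/-4 = 8
h(2) = (-28 + 4*8) / -4 = 4/-4 = -1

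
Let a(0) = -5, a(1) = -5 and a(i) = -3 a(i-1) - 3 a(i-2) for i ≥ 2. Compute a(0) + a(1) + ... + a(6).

a(2) = -3(-5) - 3(-5) = 30
a(3) = -3(30) - 3(-5) = -75
a(4) = -3(-75) - 3(30) = 135
a(5) = -3(135) - 3(-75) = -180
a(6) = -3(-180) - 3(135) = 135
Sum = (-5) + (-5) + 30 + (-75) + 135 + (-180) + 135 = 35

35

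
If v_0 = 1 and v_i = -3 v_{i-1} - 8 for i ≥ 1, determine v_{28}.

68630377364881

The fixed point is -8/(1 + 3) = -2, so v_i + 2 = -3(v_{i-1} + 2).
Hence v_i = 3·(-3)^i - 2.
v_{28} = 3·(-3)^{28} - 2 = 3·22876792454961 - 2 = 68630377364881.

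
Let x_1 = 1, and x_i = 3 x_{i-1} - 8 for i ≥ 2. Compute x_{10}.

-59045

x_2 = 3*1 - 8 = -5
x_3 = 3*(-5) - 8 = -23
x_4 = 3*(-23) - 8 = -77
x_5 = 3*(-77) - 8 = -239
x_6 = 3*(-239) - 8 = -725
x_7 = 3*(-725) - 8 = -2183
x_8 = 3*(-2183) - 8 = -6557
x_9 = 3*(-6557) - 8 = -19679
x_{10} = 3*(-19679) - 8 = -59045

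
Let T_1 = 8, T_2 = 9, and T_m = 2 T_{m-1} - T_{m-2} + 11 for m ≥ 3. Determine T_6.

T_3 = 2(9) - 8 + 11 = 21
T_4 = 2(21) - 9 + 11 = 44
T_5 = 2(44) - 21 + 11 = 78
T_6 = 2(78) - 44 + 11 = 123

123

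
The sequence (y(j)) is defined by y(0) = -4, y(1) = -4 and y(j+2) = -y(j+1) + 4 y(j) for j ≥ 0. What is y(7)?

y(2) = -(-4) + 4*(-4) = -12
y(3) = -(-12) + 4*(-4) = -4
y(4) = -(-4) + 4*(-12) = -44
y(5) = -(-44) + 4*(-4) = 28
y(6) = -28 + 4*(-44) = -204
y(7) = -(-204) + 4*28 = 316

316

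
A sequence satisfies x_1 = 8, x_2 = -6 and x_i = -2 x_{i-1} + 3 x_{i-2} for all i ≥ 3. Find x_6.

x_3 = -2·(-6) + 3·8 = 36
x_4 = -2·36 + 3·(-6) = -90
x_5 = -2·(-90) + 3·36 = 288
x_6 = -2·288 + 3·(-90) = -846

-846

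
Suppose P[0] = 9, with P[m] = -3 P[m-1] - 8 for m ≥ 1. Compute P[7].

-24059

P[1] = -3(9) - 8 = -35
P[2] = -3(-35) - 8 = 97
P[3] = -3(97) - 8 = -299
P[4] = -3(-299) - 8 = 889
P[5] = -3(889) - 8 = -2675
P[6] = -3(-2675) - 8 = 8017
P[7] = -3(8017) - 8 = -24059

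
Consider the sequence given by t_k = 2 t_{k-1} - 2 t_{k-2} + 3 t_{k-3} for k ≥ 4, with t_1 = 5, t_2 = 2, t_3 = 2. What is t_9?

274

t_4 = 2(2) - 2(2) + 3(5) = 15
t_5 = 2(15) - 2(2) + 3(2) = 32
t_6 = 2(32) - 2(15) + 3(2) = 40
t_7 = 2(40) - 2(32) + 3(15) = 61
t_8 = 2(61) - 2(40) + 3(32) = 138
t_9 = 2(138) - 2(61) + 3(40) = 274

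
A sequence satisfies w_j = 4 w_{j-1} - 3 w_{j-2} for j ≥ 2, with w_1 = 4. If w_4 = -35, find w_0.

Let w_0 = y.
w_2 = 16 - 3y
w_3 = 52 - 12y
w_4 = 160 - 39y
So 160 - 39y = -35, giving y = 5.

5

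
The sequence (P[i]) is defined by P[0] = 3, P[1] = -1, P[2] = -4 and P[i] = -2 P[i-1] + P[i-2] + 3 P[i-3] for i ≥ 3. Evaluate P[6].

-155

P[3] = -2(-4) + (-1) + 3(3) = 16
P[4] = -2(16) + (-4) + 3(-1) = -39
P[5] = -2(-39) + 16 + 3(-4) = 82
P[6] = -2(82) + (-39) + 3(16) = -155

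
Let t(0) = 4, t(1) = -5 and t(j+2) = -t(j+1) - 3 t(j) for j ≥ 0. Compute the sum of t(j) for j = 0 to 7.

t(2) = -(-5) - 3·4 = -7
t(3) = -(-7) - 3·(-5) = 22
t(4) = -22 - 3·(-7) = -1
t(5) = -(-1) - 3·22 = -65
t(6) = -(-65) - 3·(-1) = 68
t(7) = -68 - 3·(-65) = 127
Sum = 4 + (-5) + (-7) + 22 + (-1) + (-65) + 68 + 127 = 143

143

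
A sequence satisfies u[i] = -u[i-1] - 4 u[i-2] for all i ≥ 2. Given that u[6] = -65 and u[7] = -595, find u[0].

-5

Rearranging, u[i-2] = (u[i] + u[i-1]) / -4.
u[5] = (-595 + (-65)) / -4 = -660/-4 = 165
u[4] = (-65 + 165) / -4 = 100/-4 = -25
u[3] = (165 + (-25)) / -4 = 140/-4 = -35
u[2] = (-25 + (-35)) / -4 = -60/-4 = 15
u[1] = (-35 + 15) / -4 = -20/-4 = 5
u[0] = (15 + 5) / -4 = 20/-4 = -5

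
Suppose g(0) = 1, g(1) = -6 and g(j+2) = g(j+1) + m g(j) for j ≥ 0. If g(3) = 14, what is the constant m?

g(2) = -6 + m
g(3) = -6 - 5m
So -6 - 5m = 14, giving m = -4.

-4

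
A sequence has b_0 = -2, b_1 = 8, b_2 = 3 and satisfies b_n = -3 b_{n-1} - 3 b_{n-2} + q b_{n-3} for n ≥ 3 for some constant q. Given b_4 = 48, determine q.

b_3 = -33 - 2q
b_4 = 90 + 14q
So 90 + 14q = 48, giving q = -3.

-3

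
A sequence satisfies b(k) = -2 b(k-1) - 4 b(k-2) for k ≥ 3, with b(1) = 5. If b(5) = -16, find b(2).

Let b(2) = w.
b(3) = -20 - 2w
b(4) = 40
b(5) = 8w
So 8w = -16, giving w = -2.

-2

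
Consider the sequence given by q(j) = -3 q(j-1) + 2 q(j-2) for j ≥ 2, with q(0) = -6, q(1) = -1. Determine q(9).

52985

q(2) = -3*(-1) + 2*(-6) = -9
q(3) = -3*(-9) + 2*(-1) = 25
q(4) = -3*25 + 2*(-9) = -93
q(5) = -3*(-93) + 2*25 = 329
q(6) = -3*329 + 2*(-93) = -1173
q(7) = -3*(-1173) + 2*329 = 4177
q(8) = -3*4177 + 2*(-1173) = -14877
q(9) = -3*(-14877) + 2*4177 = 52985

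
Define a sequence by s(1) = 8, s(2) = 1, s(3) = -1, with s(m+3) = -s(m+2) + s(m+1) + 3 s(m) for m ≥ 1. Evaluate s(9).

180

s(4) = -(-1) + 1 + 3(8) = 26
s(5) = -26 + (-1) + 3(1) = -24
s(6) = -(-24) + 26 + 3(-1) = 47
s(7) = -47 + (-24) + 3(26) = 7
s(8) = -7 + 47 + 3(-24) = -32
s(9) = -(-32) + 7 + 3(47) = 180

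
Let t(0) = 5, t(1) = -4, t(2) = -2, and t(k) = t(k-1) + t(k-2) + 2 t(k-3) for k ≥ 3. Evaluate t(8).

-38

t(3) = (-2) + (-4) + 2*5 = 4
t(4) = 4 + (-2) + 2*(-4) = -6
t(5) = (-6) + 4 + 2*(-2) = -6
t(6) = (-6) + (-6) + 2*4 = -4
t(7) = (-4) + (-6) + 2*(-6) = -22
t(8) = (-22) + (-4) + 2*(-6) = -38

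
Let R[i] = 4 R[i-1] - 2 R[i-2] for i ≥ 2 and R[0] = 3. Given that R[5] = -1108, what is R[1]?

-5

Let R[1] = z.
R[2] = -6 + 4z
R[3] = -24 + 14z
R[4] = -84 + 48z
R[5] = -288 + 164z
So -288 + 164z = -1108, giving z = -5.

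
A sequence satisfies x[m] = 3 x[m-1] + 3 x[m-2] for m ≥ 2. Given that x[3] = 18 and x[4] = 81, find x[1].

-3

Rearranging, x[m-2] = (x[m] - 3 x[m-1]) / 3.
x[2] = (81 - 3·18) / 3 = 27/3 = 9
x[1] = (18 - 3·9) / 3 = -9/3 = -3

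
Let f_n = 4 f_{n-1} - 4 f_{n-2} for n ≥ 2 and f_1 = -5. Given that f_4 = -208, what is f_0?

Let f_0 = z.
f_2 = -20 - 4z
f_3 = -60 - 16z
f_4 = -160 - 48z
So -160 - 48z = -208, giving z = 1.

1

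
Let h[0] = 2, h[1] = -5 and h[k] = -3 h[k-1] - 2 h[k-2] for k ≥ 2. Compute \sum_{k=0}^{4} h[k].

h[2] = -3·(-5) - 2·2 = 11
h[3] = -3·11 - 2·(-5) = -23
h[4] = -3·(-23) - 2·11 = 47
Sum = 2 + (-5) + 11 + (-23) + 47 = 32

32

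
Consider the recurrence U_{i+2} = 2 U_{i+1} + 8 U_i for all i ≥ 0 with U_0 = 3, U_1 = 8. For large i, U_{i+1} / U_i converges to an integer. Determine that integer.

The characteristic equation is r^2 - 2r - 8 = 0, which factors as (r - 4)(r + 2) = 0.
So the roots are 4 and -2. Since |4| > |-2| and the coefficient of 4^i is non-zero, the ratio tends to 4.

4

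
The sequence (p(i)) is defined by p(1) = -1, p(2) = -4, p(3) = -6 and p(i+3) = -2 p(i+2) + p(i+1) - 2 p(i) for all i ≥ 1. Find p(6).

58

p(4) = -2(-6) + (-4) - 2(-1) = 10
p(5) = -2(10) + (-6) - 2(-4) = -18
p(6) = -2(-18) + 10 - 2(-6) = 58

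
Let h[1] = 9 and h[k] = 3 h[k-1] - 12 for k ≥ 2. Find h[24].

The fixed point is -12/(1 - 3) = 6, so h[k] - 6 = 3(h[k-1] - 6).
Hence h[k] = 3·3^{k-1} + 6.
h[24] = 3·3^{23} + 6 = 3·94143178827 + 6 = 282429536487.

282429536487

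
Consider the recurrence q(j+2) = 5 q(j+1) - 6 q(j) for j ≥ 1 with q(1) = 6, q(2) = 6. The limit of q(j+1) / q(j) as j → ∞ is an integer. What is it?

3

The characteristic equation is r^2 - 5r + 6 = 0, which factors as (r - 3)(r - 2) = 0.
So the roots are 3 and 2. Since |3| > |2| and the coefficient of 3^j is non-zero, the ratio tends to 3.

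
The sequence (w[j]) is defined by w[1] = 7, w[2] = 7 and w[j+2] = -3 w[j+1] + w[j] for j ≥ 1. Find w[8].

5803

w[3] = -3*7 + 7 = -14
w[4] = -3*(-14) + 7 = 49
w[5] = -3*49 + (-14) = -161
w[6] = -3*(-161) + 49 = 532
w[7] = -3*532 + (-161) = -1757
w[8] = -3*(-1757) + 532 = 5803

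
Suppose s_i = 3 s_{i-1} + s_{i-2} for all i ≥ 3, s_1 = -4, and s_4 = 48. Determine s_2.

Let s_2 = x.
s_3 = -4 + 3x
s_4 = -12 + 10x
So -12 + 10x = 48, giving x = 6.

6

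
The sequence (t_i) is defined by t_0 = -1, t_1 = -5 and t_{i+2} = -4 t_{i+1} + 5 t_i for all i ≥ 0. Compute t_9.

-1302085

t_2 = -4(-5) + 5(-1) = 15
t_3 = -4(15) + 5(-5) = -85
t_4 = -4(-85) + 5(15) = 415
t_5 = -4(415) + 5(-85) = -2085
t_6 = -4(-2085) + 5(415) = 10415
t_7 = -4(10415) + 5(-2085) = -52085
t_8 = -4(-52085) + 5(10415) = 260415
t_9 = -4(260415) + 5(-52085) = -1302085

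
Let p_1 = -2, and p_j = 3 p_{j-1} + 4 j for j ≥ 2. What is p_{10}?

59026

p_2 = 3·(-2) + 8 = 2
p_3 = 3·2 + 12 = 18
p_4 = 3·18 + 16 = 70
p_5 = 3·70 + 20 = 230
p_6 = 3·230 + 24 = 714
p_7 = 3·714 + 28 = 2170
p_8 = 3·2170 + 32 = 6542
p_9 = 3·6542 + 36 = 19662
p_{10} = 3·19662 + 40 = 59026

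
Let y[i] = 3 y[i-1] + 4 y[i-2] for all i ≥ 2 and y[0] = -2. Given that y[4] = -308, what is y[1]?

Let y[1] = x.
y[2] = -8 + 3x
y[3] = -24 + 13x
y[4] = -104 + 51x
So -104 + 51x = -308, giving x = -4.

-4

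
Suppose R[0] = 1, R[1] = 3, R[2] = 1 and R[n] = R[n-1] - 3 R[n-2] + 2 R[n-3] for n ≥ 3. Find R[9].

106

R[3] = 1 - 3(3) + 2(1) = -6
R[4] = (-6) - 3(1) + 2(3) = -3
R[5] = (-3) - 3(-6) + 2(1) = 17
R[6] = 17 - 3(-3) + 2(-6) = 14
R[7] = 14 - 3(17) + 2(-3) = -43
R[8] = (-43) - 3(14) + 2(17) = -51
R[9] = (-51) - 3(-43) + 2(14) = 106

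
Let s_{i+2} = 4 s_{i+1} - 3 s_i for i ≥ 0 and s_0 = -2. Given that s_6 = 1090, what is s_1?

Let s_1 = w.
s_2 = 6 + 4w
s_3 = 24 + 13w
s_4 = 78 + 40w
s_5 = 240 + 121w
s_6 = 726 + 364w
So 726 + 364w = 1090, giving w = 1.

1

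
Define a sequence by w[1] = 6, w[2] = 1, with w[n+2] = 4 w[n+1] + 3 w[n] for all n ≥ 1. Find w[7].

w[3] = 4(1) + 3(6) = 22
w[4] = 4(22) + 3(1) = 91
w[5] = 4(91) + 3(22) = 430
w[6] = 4(430) + 3(91) = 1993
w[7] = 4(1993) + 3(430) = 9262

9262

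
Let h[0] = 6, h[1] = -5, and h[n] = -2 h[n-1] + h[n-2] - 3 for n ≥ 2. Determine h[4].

h[2] = -2(-5) + 6 - 3 = 13
h[3] = -2(13) + (-5) - 3 = -34
h[4] = -2(-34) + 13 - 3 = 78

78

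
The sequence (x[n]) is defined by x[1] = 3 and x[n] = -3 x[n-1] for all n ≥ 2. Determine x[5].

243

x[2] = -3(3) = -9
x[3] = -3(-9) = 27
x[4] = -3(27) = -81
x[5] = -3(-81) = 243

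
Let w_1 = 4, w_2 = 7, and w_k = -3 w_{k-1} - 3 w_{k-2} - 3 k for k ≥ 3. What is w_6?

w_3 = -3(7) - 3(4) - 9 = -42
w_4 = -3(-42) - 3(7) - 12 = 93
w_5 = -3(93) - 3(-42) - 15 = -168
w_6 = -3(-168) - 3(93) - 18 = 207

207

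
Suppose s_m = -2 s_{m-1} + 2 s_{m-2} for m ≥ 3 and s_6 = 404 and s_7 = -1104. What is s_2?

7

Rearranging, s_{m-2} = (s_m + 2 s_{m-1}) / 2.
s_5 = (-1104 + 2(404)) / 2 = -296/2 = -148
s_4 = (404 + 2(-148)) / 2 = 108/2 = 54
s_3 = (-148 + 2(54)) / 2 = -40/2 = -20
s_2 = (54 + 2(-20)) / 2 = 14/2 = 7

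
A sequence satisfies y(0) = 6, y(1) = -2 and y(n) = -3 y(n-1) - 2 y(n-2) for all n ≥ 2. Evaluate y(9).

2038

y(2) = -3·(-2) - 2·6 = -6
y(3) = -3·(-6) - 2·(-2) = 22
y(4) = -3·22 - 2·(-6) = -54
y(5) = -3·(-54) - 2·22 = 118
y(6) = -3·118 - 2·(-54) = -246
y(7) = -3·(-246) - 2·118 = 502
y(8) = -3·502 - 2·(-246) = -1014
y(9) = -3·(-1014) - 2·502 = 2038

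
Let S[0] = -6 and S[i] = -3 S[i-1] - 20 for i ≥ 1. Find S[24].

The fixed point is -20/(1 + 3) = -5, so S[i] + 5 = -3(S[i-1] + 5).
Hence S[i] = -1·(-3)^i - 5.
S[24] = -1·(-3)^{24} - 5 = -1·282429536481 - 5 = -282429536486.

-282429536486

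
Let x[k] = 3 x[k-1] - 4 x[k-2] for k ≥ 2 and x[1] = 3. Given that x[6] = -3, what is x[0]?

Let x[0] = v.
x[2] = 9 - 4v
x[3] = 15 - 12v
x[4] = 9 - 20v
x[5] = -33 - 12v
x[6] = -135 + 44v
So -135 + 44v = -3, giving v = 3.

3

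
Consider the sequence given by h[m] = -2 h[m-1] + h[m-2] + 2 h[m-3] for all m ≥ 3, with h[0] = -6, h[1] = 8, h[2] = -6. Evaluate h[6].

-6

h[3] = -2*(-6) + 8 + 2*(-6) = 8
h[4] = -2*8 + (-6) + 2*8 = -6
h[5] = -2*(-6) + 8 + 2*(-6) = 8
h[6] = -2*8 + (-6) + 2*8 = -6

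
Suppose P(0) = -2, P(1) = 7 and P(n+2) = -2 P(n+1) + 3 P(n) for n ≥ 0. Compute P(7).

4921

P(2) = -2·7 + 3·(-2) = -20
P(3) = -2·(-20) + 3·7 = 61
P(4) = -2·61 + 3·(-20) = -182
P(5) = -2·(-182) + 3·61 = 547
P(6) = -2·547 + 3·(-182) = -1640
P(7) = -2·(-1640) + 3·547 = 4921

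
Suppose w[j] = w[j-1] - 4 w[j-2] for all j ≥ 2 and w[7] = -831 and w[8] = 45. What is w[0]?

Rearranging, w[j-2] = (w[j] - w[j-1]) / -4.
w[6] = (45 - (-831)) / -4 = 876/-4 = -219
w[5] = (-831 - (-219)) / -4 = -612/-4 = 153
w[4] = (-219 - 153) / -4 = -372/-4 = 93
w[3] = (153 - 93) / -4 = 60/-4 = -15
w[2] = (93 - (-15)) / -4 = 108/-4 = -27
w[1] = (-15 - (-27)) / -4 = 12/-4 = -3
w[0] = (-27 - (-3)) / -4 = -24/-4 = 6

6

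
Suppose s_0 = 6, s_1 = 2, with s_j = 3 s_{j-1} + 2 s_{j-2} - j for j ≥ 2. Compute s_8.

s_2 = 3·2 + 2·6 - 2 = 16
s_3 = 3·16 + 2·2 - 3 = 49
s_4 = 3·49 + 2·16 - 4 = 175
s_5 = 3·175 + 2·49 - 5 = 618
s_6 = 3·618 + 2·175 - 6 = 2198
s_7 = 3·2198 + 2·618 - 7 = 7823
s_8 = 3·7823 + 2·2198 - 8 = 27857

27857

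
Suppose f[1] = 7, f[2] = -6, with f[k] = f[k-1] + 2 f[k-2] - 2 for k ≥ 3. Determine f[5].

2

f[3] = (-6) + 2(7) - 2 = 6
f[4] = 6 + 2(-6) - 2 = -8
f[5] = (-8) + 2(6) - 2 = 2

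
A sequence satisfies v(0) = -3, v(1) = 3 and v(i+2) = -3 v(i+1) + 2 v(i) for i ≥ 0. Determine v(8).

-29415

v(2) = -3(3) + 2(-3) = -15
v(3) = -3(-15) + 2(3) = 51
v(4) = -3(51) + 2(-15) = -183
v(5) = -3(-183) + 2(51) = 651
v(6) = -3(651) + 2(-183) = -2319
v(7) = -3(-2319) + 2(651) = 8259
v(8) = -3(8259) + 2(-2319) = -29415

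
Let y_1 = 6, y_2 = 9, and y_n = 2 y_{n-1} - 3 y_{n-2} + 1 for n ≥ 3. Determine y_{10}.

-303

y_3 = 2(9) - 3(6) + 1 = 1
y_4 = 2(1) - 3(9) + 1 = -24
y_5 = 2(-24) - 3(1) + 1 = -50
y_6 = 2(-50) - 3(-24) + 1 = -27
y_7 = 2(-27) - 3(-50) + 1 = 97
y_8 = 2(97) - 3(-27) + 1 = 276
y_9 = 2(276) - 3(97) + 1 = 262
y_{10} = 2(262) - 3(276) + 1 = -303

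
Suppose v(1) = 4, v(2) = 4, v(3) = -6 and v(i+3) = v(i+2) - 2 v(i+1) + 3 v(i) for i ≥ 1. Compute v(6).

v(4) = (-6) - 2*4 + 3*4 = -2
v(5) = (-2) - 2*(-6) + 3*4 = 22
v(6) = 22 - 2*(-2) + 3*(-6) = 8

8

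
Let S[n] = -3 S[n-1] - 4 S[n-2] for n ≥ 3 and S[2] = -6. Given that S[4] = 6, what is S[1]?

Let S[1] = z.
S[3] = 18 - 4z
S[4] = -30 + 12z
So -30 + 12z = 6, giving z = 3.

3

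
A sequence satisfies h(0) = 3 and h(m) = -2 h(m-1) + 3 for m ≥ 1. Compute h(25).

-67108863

The fixed point is 3/(1 + 2) = 1, so h(m) - 1 = -2(h(m-1) - 1).
Hence h(m) = 2·(-2)^m + 1.
h(25) = 2·(-2)^{25} + 1 = 2·-33554432 + 1 = -67108863.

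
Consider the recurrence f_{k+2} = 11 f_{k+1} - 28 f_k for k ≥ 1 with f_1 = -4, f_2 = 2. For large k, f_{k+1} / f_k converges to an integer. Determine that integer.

7

The characteristic equation is r^2 - 11r + 28 = 0, which factors as (r - 7)(r - 4) = 0.
So the roots are 7 and 4. Since |7| > |4| and the coefficient of 7^k is non-zero, the ratio tends to 7.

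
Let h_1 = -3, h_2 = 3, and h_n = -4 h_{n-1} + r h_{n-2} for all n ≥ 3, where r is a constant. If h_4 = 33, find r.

-1

h_3 = -12 - 3r
h_4 = 48 + 15r
So 48 + 15r = 33, giving r = -1.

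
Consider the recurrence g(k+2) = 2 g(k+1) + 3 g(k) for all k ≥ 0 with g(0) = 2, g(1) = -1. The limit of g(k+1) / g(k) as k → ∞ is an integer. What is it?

3

The characteristic equation is r^2 - 2r - 3 = 0, which factors as (r - 3)(r + 1) = 0.
So the roots are 3 and -1. Since |3| > |-1| and the coefficient of 3^k is non-zero, the ratio tends to 3.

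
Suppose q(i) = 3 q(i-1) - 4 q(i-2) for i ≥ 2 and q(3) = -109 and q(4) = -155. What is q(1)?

Rearranging, q(i-2) = (q(i) - 3 q(i-1)) / -4.
q(2) = (-155 - 3(-109)) / -4 = 172/-4 = -43
q(1) = (-109 - 3(-43)) / -4 = 20/-4 = -5

-5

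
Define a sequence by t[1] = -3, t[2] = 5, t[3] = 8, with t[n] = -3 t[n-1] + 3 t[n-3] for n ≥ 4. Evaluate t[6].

t[4] = -3(8) + 3(-3) = -33
t[5] = -3(-33) + 3(5) = 114
t[6] = -3(114) + 3(8) = -318

-318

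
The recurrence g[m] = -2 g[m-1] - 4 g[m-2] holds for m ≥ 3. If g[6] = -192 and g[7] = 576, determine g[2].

Rearranging, g[m-2] = (g[m] + 2 g[m-1]) / -4.
g[5] = (576 + 2*(-192)) / -4 = 192/-4 = -48
g[4] = (-192 + 2*(-48)) / -4 = -288/-4 = 72
g[3] = (-48 + 2*72) / -4 = 96/-4 = -24
g[2] = (72 + 2*(-24)) / -4 = 24/-4 = -6

-6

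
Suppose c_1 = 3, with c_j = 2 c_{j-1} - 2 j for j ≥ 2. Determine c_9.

-746

c_2 = 2·3 - 4 = 2
c_3 = 2·2 - 6 = -2
c_4 = 2·(-2) - 8 = -12
c_5 = 2·(-12) - 10 = -34
c_6 = 2·(-34) - 12 = -80
c_7 = 2·(-80) - 14 = -174
c_8 = 2·(-174) - 16 = -364
c_9 = 2·(-364) - 18 = -746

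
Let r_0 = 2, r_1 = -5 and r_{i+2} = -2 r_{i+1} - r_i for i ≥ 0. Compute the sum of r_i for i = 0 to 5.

r_2 = -2·(-5) - 2 = 8
r_3 = -2·8 - (-5) = -11
r_4 = -2·(-11) - 8 = 14
r_5 = -2·14 - (-11) = -17
Sum = 2 + (-5) + 8 + (-11) + 14 + (-17) = -9

-9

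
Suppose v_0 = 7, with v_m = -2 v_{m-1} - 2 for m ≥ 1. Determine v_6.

490

v_1 = -2·7 - 2 = -16
v_2 = -2·(-16) - 2 = 30
v_3 = -2·30 - 2 = -62
v_4 = -2·(-62) - 2 = 122
v_5 = -2·122 - 2 = -246
v_6 = -2·(-246) - 2 = 490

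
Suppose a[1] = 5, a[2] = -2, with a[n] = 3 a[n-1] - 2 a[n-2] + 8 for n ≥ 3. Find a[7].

a[3] = 3*(-2) - 2*5 + 8 = -8
a[4] = 3*(-8) - 2*(-2) + 8 = -12
a[5] = 3*(-12) - 2*(-8) + 8 = -12
a[6] = 3*(-12) - 2*(-12) + 8 = -4
a[7] = 3*(-4) - 2*(-12) + 8 = 20

20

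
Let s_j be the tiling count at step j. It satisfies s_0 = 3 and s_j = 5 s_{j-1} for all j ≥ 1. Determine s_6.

46875

s_1 = 5(3) = 15
s_2 = 5(15) = 75
s_3 = 5(75) = 375
s_4 = 5(375) = 1875
s_5 = 5(1875) = 9375
s_6 = 5(9375) = 46875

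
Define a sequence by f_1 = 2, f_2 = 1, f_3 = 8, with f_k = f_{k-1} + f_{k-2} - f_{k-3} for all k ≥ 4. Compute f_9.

f_4 = 8 + 1 - 2 = 7
f_5 = 7 + 8 - 1 = 14
f_6 = 14 + 7 - 8 = 13
f_7 = 13 + 14 - 7 = 20
f_8 = 20 + 13 - 14 = 19
f_9 = 19 + 20 - 13 = 26

26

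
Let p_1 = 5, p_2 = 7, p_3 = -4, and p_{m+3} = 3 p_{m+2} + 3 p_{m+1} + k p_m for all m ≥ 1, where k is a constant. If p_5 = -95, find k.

p_4 = 9 + 5k
p_5 = 15 + 22k
So 15 + 22k = -95, giving k = -5.

-5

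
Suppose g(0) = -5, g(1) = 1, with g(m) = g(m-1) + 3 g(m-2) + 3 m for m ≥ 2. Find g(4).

-8

g(2) = 1 + 3*(-5) + 6 = -8
g(3) = (-8) + 3*1 + 9 = 4
g(4) = 4 + 3*(-8) + 12 = -8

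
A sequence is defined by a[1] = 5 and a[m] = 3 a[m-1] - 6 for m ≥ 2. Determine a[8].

a[2] = 3·5 - 6 = 9
a[3] = 3·9 - 6 = 21
a[4] = 3·21 - 6 = 57
a[5] = 3·57 - 6 = 165
a[6] = 3·165 - 6 = 489
a[7] = 3·489 - 6 = 1461
a[8] = 3·1461 - 6 = 4377

4377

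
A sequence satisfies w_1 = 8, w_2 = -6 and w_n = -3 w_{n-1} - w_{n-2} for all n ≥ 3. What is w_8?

-1110

w_3 = -3*(-6) - 8 = 10
w_4 = -3*10 - (-6) = -24
w_5 = -3*(-24) - 10 = 62
w_6 = -3*62 - (-24) = -162
w_7 = -3*(-162) - 62 = 424
w_8 = -3*424 - (-162) = -1110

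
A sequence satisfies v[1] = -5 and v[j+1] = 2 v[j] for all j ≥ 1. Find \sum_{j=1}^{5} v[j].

-155

v[2] = 2·(-5) = -10
v[3] = 2·(-10) = -20
v[4] = 2·(-20) = -40
v[5] = 2·(-40) = -80
Sum = (-5) + (-10) + (-20) + (-40) + (-80) = -155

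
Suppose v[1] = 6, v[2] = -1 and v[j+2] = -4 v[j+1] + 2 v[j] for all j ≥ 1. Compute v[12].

-10212896

v[3] = -4(-1) + 2(6) = 16
v[4] = -4(16) + 2(-1) = -66
v[5] = -4(-66) + 2(16) = 296
v[6] = -4(296) + 2(-66) = -1316
v[7] = -4(-1316) + 2(296) = 5856
v[8] = -4(5856) + 2(-1316) = -26056
v[9] = -4(-26056) + 2(5856) = 115936
v[10] = -4(115936) + 2(-26056) = -515856
v[11] = -4(-515856) + 2(115936) = 2295296
v[12] = -4(2295296) + 2(-515856) = -10212896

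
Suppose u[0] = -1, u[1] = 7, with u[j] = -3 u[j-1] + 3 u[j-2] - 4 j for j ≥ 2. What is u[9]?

u[2] = -3*7 + 3*(-1) - 8 = -32
u[3] = -3*(-32) + 3*7 - 12 = 105
u[4] = -3*105 + 3*(-32) - 16 = -427
u[5] = -3*(-427) + 3*105 - 20 = 1576
u[6] = -3*1576 + 3*(-427) - 24 = -6033
u[7] = -3*(-6033) + 3*1576 - 28 = 22799
u[8] = -3*22799 + 3*(-6033) - 32 = -86528
u[9] = -3*(-86528) + 3*22799 - 36 = 327945

327945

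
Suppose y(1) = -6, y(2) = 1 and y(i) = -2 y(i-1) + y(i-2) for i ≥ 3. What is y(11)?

y(3) = -2(1) + (-6) = -8
y(4) = -2(-8) + 1 = 17
y(5) = -2(17) + (-8) = -42
y(6) = -2(-42) + 17 = 101
y(7) = -2(101) + (-42) = -244
y(8) = -2(-244) + 101 = 589
y(9) = -2(589) + (-244) = -1422
y(10) = -2(-1422) + 589 = 3433
y(11) = -2(3433) + (-1422) = -8288

-8288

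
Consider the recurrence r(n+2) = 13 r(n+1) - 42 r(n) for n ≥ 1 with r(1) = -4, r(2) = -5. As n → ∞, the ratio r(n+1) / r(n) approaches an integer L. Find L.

7

The characteristic equation is r^2 - 13r + 42 = 0, which factors as (r - 7)(r - 6) = 0.
So the roots are 7 and 6. Since |7| > |6| and the coefficient of 7^n is non-zero, the ratio tends to 7.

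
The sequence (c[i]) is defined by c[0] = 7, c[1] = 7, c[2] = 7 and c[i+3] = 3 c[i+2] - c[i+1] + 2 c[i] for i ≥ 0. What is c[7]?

c[3] = 3·7 - 7 + 2·7 = 28
c[4] = 3·28 - 7 + 2·7 = 91
c[5] = 3·91 - 28 + 2·7 = 259
c[6] = 3·259 - 91 + 2·28 = 742
c[7] = 3·742 - 259 + 2·91 = 2149

2149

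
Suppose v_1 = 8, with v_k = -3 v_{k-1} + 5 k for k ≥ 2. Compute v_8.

v_2 = -3(8) + 10 = -14
v_3 = -3(-14) + 15 = 57
v_4 = -3(57) + 20 = -151
v_5 = -3(-151) + 25 = 478
v_6 = -3(478) + 30 = -1404
v_7 = -3(-1404) + 35 = 4247
v_8 = -3(4247) + 40 = -12701

-12701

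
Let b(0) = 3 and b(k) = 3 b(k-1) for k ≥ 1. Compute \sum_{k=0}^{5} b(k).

b(1) = 3*3 = 9
b(2) = 3*9 = 27
b(3) = 3*27 = 81
b(4) = 3*81 = 243
b(5) = 3*243 = 729
Sum = 3 + 9 + 27 + 81 + 243 + 729 = 1092

1092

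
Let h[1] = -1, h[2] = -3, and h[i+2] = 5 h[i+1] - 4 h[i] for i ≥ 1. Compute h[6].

-683

h[3] = 5·(-3) - 4·(-1) = -11
h[4] = 5·(-11) - 4·(-3) = -43
h[5] = 5·(-43) - 4·(-11) = -171
h[6] = 5·(-171) - 4·(-43) = -683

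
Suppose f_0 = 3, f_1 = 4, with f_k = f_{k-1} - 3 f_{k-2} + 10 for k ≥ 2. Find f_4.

-2

f_2 = 4 - 3·3 + 10 = 5
f_3 = 5 - 3·4 + 10 = 3
f_4 = 3 - 3·5 + 10 = -2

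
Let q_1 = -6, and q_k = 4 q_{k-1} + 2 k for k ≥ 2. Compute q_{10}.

q_2 = 4·(-6) + 4 = -20
q_3 = 4·(-20) + 6 = -74
q_4 = 4·(-74) + 8 = -288
q_5 = 4·(-288) + 10 = -1142
q_6 = 4·(-1142) + 12 = -4556
q_7 = 4·(-4556) + 14 = -18210
q_8 = 4·(-18210) + 16 = -72824
q_9 = 4·(-72824) + 18 = -291278
q_{10} = 4·(-291278) + 20 = -1165092

-1165092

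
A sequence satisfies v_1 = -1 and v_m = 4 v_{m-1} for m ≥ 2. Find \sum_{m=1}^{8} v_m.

v_2 = 4·(-1) = -4
v_3 = 4·(-4) = -16
v_4 = 4·(-16) = -64
v_5 = 4·(-64) = -256
v_6 = 4·(-256) = -1024
v_7 = 4·(-1024) = -4096
v_8 = 4·(-4096) = -16384
Sum = (-1) + (-4) + (-16) + (-64) + (-256) + (-1024) + (-4096) + (-16384) = -21845

-21845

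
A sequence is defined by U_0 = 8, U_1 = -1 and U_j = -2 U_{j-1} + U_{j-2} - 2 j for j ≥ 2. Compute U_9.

U_2 = -2(-1) + 8 - 4 = 6
U_3 = -2(6) + (-1) - 6 = -19
U_4 = -2(-19) + 6 - 8 = 36
U_5 = -2(36) + (-19) - 10 = -101
U_6 = -2(-101) + 36 - 12 = 226
U_7 = -2(226) + (-101) - 14 = -567
U_8 = -2(-567) + 226 - 16 = 1344
U_9 = -2(1344) + (-567) - 18 = -3273

-3273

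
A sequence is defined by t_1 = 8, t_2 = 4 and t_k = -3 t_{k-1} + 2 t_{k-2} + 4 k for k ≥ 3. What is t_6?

-396

t_3 = -3·4 + 2·8 + 12 = 16
t_4 = -3·16 + 2·4 + 16 = -24
t_5 = -3·(-24) + 2·16 + 20 = 124
t_6 = -3·124 + 2·(-24) + 24 = -396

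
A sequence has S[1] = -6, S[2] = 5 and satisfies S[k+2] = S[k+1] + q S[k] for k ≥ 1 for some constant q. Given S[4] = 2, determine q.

S[3] = 5 - 6q
S[4] = 5 - q
So 5 - q = 2, giving q = 3.

3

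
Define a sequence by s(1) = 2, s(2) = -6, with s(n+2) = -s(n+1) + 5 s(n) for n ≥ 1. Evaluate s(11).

60006

s(3) = -(-6) + 5(2) = 16
s(4) = -16 + 5(-6) = -46
s(5) = -(-46) + 5(16) = 126
s(6) = -126 + 5(-46) = -356
s(7) = -(-356) + 5(126) = 986
s(8) = -986 + 5(-356) = -2766
s(9) = -(-2766) + 5(986) = 7696
s(10) = -7696 + 5(-2766) = -21526
s(11) = -(-21526) + 5(7696) = 60006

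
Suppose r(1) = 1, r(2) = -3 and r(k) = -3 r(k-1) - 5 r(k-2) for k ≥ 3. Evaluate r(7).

r(3) = -3·(-3) - 5·1 = 4
r(4) = -3·4 - 5·(-3) = 3
r(5) = -3·3 - 5·4 = -29
r(6) = -3·(-29) - 5·3 = 72
r(7) = -3·72 - 5·(-29) = -71

-71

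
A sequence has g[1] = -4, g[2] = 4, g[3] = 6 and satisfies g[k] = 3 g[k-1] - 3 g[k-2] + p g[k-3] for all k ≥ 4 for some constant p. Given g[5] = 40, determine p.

-5

g[4] = 6 - 4p
g[5] = -8p
So -8p = 40, giving p = -5.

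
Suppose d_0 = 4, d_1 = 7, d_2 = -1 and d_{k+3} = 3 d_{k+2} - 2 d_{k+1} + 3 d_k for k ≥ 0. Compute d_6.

62

d_3 = 3·(-1) - 2·7 + 3·4 = -5
d_4 = 3·(-5) - 2·(-1) + 3·7 = 8
d_5 = 3·8 - 2·(-5) + 3·(-1) = 31
d_6 = 3·31 - 2·8 + 3·(-5) = 62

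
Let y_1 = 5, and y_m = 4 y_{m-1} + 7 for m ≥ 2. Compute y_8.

y_2 = 4(5) + 7 = 27
y_3 = 4(27) + 7 = 115
y_4 = 4(115) + 7 = 467
y_5 = 4(467) + 7 = 1875
y_6 = 4(1875) + 7 = 7507
y_7 = 4(7507) + 7 = 30035
y_8 = 4(30035) + 7 = 120147

120147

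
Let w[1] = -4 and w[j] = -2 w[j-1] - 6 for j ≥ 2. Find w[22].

The fixed point is -6/(1 + 2) = -2, so w[j] + 2 = -2(w[j-1] + 2).
Hence w[j] = -2·(-2)^{j-1} - 2.
w[22] = -2·(-2)^{21} - 2 = -2·-2097152 - 2 = 4194302.

4194302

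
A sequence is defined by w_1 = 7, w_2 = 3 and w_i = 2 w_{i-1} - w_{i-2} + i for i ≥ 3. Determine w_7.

w_3 = 2*3 - 7 + 3 = 2
w_4 = 2*2 - 3 + 4 = 5
w_5 = 2*5 - 2 + 5 = 13
w_6 = 2*13 - 5 + 6 = 27
w_7 = 2*27 - 13 + 7 = 48

48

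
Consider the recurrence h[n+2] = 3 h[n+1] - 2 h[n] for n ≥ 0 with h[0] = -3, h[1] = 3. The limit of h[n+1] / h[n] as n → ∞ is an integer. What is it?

The characteristic equation is r^2 - 3r + 2 = 0, which factors as (r - 2)(r - 1) = 0.
So the roots are 2 and 1. Since |2| > |1| and the coefficient of 2^n is non-zero, the ratio tends to 2.

2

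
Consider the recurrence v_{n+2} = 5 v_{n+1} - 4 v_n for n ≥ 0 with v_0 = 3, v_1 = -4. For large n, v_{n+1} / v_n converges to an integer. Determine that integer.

The characteristic equation is r^2 - 5r + 4 = 0, which factors as (r - 4)(r - 1) = 0.
So the roots are 4 and 1. Since |4| > |1| and the coefficient of 4^n is non-zero, the ratio tends to 4.

4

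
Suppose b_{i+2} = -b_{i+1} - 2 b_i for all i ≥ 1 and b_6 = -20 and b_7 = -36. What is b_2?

8

Rearranging, b_{i-2} = (b_i + b_{i-1}) / -2.
b_5 = (-36 + (-20)) / -2 = -56/-2 = 28
b_4 = (-20 + 28) / -2 = 8/-2 = -4
b_3 = (28 + (-4)) / -2 = 24/-2 = -12
b_2 = (-4 + (-12)) / -2 = -16/-2 = 8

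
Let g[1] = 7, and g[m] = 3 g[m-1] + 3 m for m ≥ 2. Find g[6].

g[2] = 3*7 + 6 = 27
g[3] = 3*27 + 9 = 90
g[4] = 3*90 + 12 = 282
g[5] = 3*282 + 15 = 861
g[6] = 3*861 + 18 = 2601

2601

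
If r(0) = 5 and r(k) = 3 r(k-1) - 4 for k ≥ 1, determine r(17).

The fixed point is -4/(1 - 3) = 2, so r(k) - 2 = 3(r(k-1) - 2).
Hence r(k) = 3·3^k + 2.
r(17) = 3·3^{17} + 2 = 3·129140163 + 2 = 387420491.

387420491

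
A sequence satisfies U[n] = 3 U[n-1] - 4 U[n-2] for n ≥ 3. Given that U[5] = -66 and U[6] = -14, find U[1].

3

Rearranging, U[n-2] = (U[n] - 3 U[n-1]) / -4.
U[4] = (-14 - 3·(-66)) / -4 = 184/-4 = -46
U[3] = (-66 - 3·(-46)) / -4 = 72/-4 = -18
U[2] = (-46 - 3·(-18)) / -4 = 8/-4 = -2
U[1] = (-18 - 3·(-2)) / -4 = -12/-4 = 3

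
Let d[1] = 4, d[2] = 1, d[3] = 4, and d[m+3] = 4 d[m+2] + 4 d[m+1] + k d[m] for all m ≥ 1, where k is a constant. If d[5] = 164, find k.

d[4] = 20 + 4k
d[5] = 96 + 17k
So 96 + 17k = 164, giving k = 4.

4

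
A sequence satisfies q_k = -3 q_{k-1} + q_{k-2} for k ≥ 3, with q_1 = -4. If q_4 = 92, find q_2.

Let q_2 = y.
q_3 = -4 - 3y
q_4 = 12 + 10y
So 12 + 10y = 92, giving y = 8.

8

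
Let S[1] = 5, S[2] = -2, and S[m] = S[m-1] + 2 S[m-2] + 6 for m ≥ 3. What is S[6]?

S[3] = (-2) + 2*5 + 6 = 14
S[4] = 14 + 2*(-2) + 6 = 16
S[5] = 16 + 2*14 + 6 = 50
S[6] = 50 + 2*16 + 6 = 88

88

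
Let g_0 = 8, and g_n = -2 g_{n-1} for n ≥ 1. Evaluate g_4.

128

g_1 = -2·8 = -16
g_2 = -2·(-16) = 32
g_3 = -2·32 = -64
g_4 = -2·(-64) = 128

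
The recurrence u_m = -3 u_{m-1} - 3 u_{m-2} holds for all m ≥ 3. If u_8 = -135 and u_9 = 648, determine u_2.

Rearranging, u_{m-2} = (u_m + 3 u_{m-1}) / -3.
u_7 = (648 + 3(-135)) / -3 = 243/-3 = -81
u_6 = (-135 + 3(-81)) / -3 = -378/-3 = 126
u_5 = (-81 + 3(126)) / -3 = 297/-3 = -99
u_4 = (126 + 3(-99)) / -3 = -171/-3 = 57
u_3 = (-99 + 3(57)) / -3 = 72/-3 = -24
u_2 = (57 + 3(-24)) / -3 = -15/-3 = 5

5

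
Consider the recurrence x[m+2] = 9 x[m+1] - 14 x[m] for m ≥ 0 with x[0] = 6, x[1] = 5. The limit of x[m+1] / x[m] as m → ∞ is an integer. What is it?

7

The characteristic equation is r^2 - 9r + 14 = 0, which factors as (r - 7)(r - 2) = 0.
So the roots are 7 and 2. Since |7| > |2| and the coefficient of 7^m is non-zero, the ratio tends to 7.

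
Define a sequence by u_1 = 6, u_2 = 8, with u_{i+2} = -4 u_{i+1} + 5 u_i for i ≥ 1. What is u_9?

-130202

u_3 = -4·8 + 5·6 = -2
u_4 = -4·(-2) + 5·8 = 48
u_5 = -4·48 + 5·(-2) = -202
u_6 = -4·(-202) + 5·48 = 1048
u_7 = -4·1048 + 5·(-202) = -5202
u_8 = -4·(-5202) + 5·1048 = 26048
u_9 = -4·26048 + 5·(-5202) = -130202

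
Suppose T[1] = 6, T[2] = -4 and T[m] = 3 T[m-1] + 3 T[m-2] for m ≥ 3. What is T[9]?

6966

T[3] = 3(-4) + 3(6) = 6
T[4] = 3(6) + 3(-4) = 6
T[5] = 3(6) + 3(6) = 36
T[6] = 3(36) + 3(6) = 126
T[7] = 3(126) + 3(36) = 486
T[8] = 3(486) + 3(126) = 1836
T[9] = 3(1836) + 3(486) = 6966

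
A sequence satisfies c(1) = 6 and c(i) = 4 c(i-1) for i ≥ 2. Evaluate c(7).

24576

c(2) = 4(6) = 24
c(3) = 4(24) = 96
c(4) = 4(96) = 384
c(5) = 4(384) = 1536
c(6) = 4(1536) = 6144
c(7) = 4(6144) = 24576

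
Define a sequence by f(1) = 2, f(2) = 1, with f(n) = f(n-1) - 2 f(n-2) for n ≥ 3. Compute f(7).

f(3) = 1 - 2·2 = -3
f(4) = (-3) - 2·1 = -5
f(5) = (-5) - 2·(-3) = 1
f(6) = 1 - 2·(-5) = 11
f(7) = 11 - 2·1 = 9

9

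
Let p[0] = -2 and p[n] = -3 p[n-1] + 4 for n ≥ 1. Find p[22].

-94143178826

The fixed point is 4/(1 + 3) = 1, so p[n] - 1 = -3(p[n-1] - 1).
Hence p[n] = -3·(-3)^n + 1.
p[22] = -3·(-3)^{22} + 1 = -3·31381059609 + 1 = -94143178826.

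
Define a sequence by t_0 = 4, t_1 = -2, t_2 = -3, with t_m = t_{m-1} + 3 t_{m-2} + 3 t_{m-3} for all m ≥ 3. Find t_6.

-39

t_3 = (-3) + 3·(-2) + 3·4 = 3
t_4 = 3 + 3·(-3) + 3·(-2) = -12
t_5 = (-12) + 3·3 + 3·(-3) = -12
t_6 = (-12) + 3·(-12) + 3·3 = -39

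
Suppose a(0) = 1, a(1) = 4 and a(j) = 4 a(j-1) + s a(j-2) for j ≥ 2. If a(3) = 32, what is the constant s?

-4

a(2) = 16 + s
a(3) = 64 + 8s
So 64 + 8s = 32, giving s = -4.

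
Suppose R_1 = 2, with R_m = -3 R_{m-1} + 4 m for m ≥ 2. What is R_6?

-54

R_2 = -3·2 + 8 = 2
R_3 = -3·2 + 12 = 6
R_4 = -3·6 + 16 = -2
R_5 = -3·(-2) + 20 = 26
R_6 = -3·26 + 24 = -54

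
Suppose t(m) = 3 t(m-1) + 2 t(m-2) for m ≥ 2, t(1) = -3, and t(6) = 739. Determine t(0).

8

Let t(0) = w.
t(2) = -9 + 2w
t(3) = -33 + 6w
t(4) = -117 + 22w
t(5) = -417 + 78w
t(6) = -1485 + 278w
So -1485 + 278w = 739, giving w = 8.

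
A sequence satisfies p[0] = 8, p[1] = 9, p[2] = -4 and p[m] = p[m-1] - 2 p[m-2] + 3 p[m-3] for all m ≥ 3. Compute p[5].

21

p[3] = (-4) - 2·9 + 3·8 = 2
p[4] = 2 - 2·(-4) + 3·9 = 37
p[5] = 37 - 2·2 + 3·(-4) = 21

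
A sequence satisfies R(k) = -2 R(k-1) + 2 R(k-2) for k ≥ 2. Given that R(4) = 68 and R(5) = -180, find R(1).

Rearranging, R(k-2) = (R(k) + 2 R(k-1)) / 2.
R(3) = (-180 + 2·68) / 2 = -44/2 = -22
R(2) = (68 + 2·(-22)) / 2 = 24/2 = 12
R(1) = (-22 + 2·12) / 2 = 2/2 = 1

1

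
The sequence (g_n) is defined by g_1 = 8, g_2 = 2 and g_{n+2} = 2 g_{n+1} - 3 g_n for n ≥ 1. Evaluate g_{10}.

-1198

g_3 = 2*2 - 3*8 = -20
g_4 = 2*(-20) - 3*2 = -46
g_5 = 2*(-46) - 3*(-20) = -32
g_6 = 2*(-32) - 3*(-46) = 74
g_7 = 2*74 - 3*(-32) = 244
g_8 = 2*244 - 3*74 = 266
g_9 = 2*266 - 3*244 = -200
g_{10} = 2*(-200) - 3*266 = -1198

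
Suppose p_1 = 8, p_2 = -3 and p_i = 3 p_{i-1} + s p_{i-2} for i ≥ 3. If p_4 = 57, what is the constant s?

p_3 = -9 + 8s
p_4 = -27 + 21s
So -27 + 21s = 57, giving s = 4.

4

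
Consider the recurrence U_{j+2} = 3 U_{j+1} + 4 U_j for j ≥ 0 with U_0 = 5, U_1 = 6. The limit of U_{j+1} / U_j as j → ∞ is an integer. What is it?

4

The characteristic equation is r^2 - 3r - 4 = 0, which factors as (r - 4)(r + 1) = 0.
So the roots are 4 and -1. Since |4| > |-1| and the coefficient of 4^j is non-zero, the ratio tends to 4.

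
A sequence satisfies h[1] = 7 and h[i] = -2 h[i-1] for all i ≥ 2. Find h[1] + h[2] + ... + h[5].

77

h[2] = -2·7 = -14
h[3] = -2·(-14) = 28
h[4] = -2·28 = -56
h[5] = -2·(-56) = 112
Sum = 7 + (-14) + 28 + (-56) + 112 = 77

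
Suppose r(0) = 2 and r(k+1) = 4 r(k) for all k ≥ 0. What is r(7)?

r(1) = 4·2 = 8
r(2) = 4·8 = 32
r(3) = 4·32 = 128
r(4) = 4·128 = 512
r(5) = 4·512 = 2048
r(6) = 4·2048 = 8192
r(7) = 4·8192 = 32768

32768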